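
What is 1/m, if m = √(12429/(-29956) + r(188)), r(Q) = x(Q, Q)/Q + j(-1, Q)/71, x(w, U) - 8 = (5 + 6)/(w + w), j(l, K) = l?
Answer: -188*I*√15439990621736922/14518938219 ≈ -1.609*I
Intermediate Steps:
x(w, U) = 8 + 11/(2*w) (x(w, U) = 8 + (5 + 6)/(w + w) = 8 + 11/((2*w)) = 8 + 11*(1/(2*w)) = 8 + 11/(2*w))
r(Q) = -1/71 + (8 + 11/(2*Q))/Q (r(Q) = (8 + 11/(2*Q))/Q - 1/71 = -1/71 + (8 + 11/(2*Q))/Q)
m = I*√15439990621736922/199926344 (m = √(12429/(-29956) + (-1/71 + 8/188 + (11/2)/188²)) = √(12429*(-1/29956) + (-1/71 + 8*(1/188) + (11/2)*(1/35344))) = √(-12429/29956 + (-1/71 + 2/47 + 11/70688)) = √(-12429/29956 + 143661/5018848) = √(-14518938219/37586152672) = I*√15439990621736922/199926344 ≈ 0.62152*I)
1/m = 1/(I*√15439990621736922/199926344) = -188*I*√15439990621736922/14518938219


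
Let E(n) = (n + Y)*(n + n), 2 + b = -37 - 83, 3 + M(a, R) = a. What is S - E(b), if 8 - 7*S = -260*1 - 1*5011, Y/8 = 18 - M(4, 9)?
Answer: 29191/7 ≈ 4170.1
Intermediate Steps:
M(a, R) = -3 + a
Y = 136 (Y = 8*(18 - (-3 + 4)) = 8*(18 - 1*1) = 8*(18 - 1) = 8*17 = 136)
b = -122 (b = -2 + (-37 - 83) = -2 - 120 = -122)
E(n) = 2*n*(136 + n) (E(n) = (n + 136)*(n + n) = (136 + n)*(2*n) = 2*n*(136 + n))
S = 5279/7 (S = 8/7 - (-260*1 - 1*5011)/7 = 8/7 - (-260 - 5011)/7 = 8/7 - ⅐*(-5271) = 8/7 + 753 = 5279/7 ≈ 754.14)
S - E(b) = 5279/7 - 2*(-122)*(136 - 122) = 5279/7 - 2*(-122)*14 = 5279/7 - 1*(-3416) = 5279/7 + 3416 = 29191/7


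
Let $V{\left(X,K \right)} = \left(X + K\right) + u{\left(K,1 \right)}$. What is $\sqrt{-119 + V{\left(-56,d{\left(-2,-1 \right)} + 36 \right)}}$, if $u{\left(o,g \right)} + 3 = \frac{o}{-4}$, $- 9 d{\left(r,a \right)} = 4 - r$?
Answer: $\frac{i \sqrt{606}}{2} \approx 12.309 i$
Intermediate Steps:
$d{\left(r,a \right)} = - \frac{4}{9} + \frac{r}{9}$ ($d{\left(r,a \right)} = - \frac{4 - r}{9} = - \frac{4}{9} + \frac{r}{9}$)
$u{\left(o,g \right)} = -3 - \frac{o}{4}$ ($u{\left(o,g \right)} = -3 + \frac{o}{-4} = -3 + o \left(- \frac{1}{4}\right) = -3 - \frac{o}{4}$)
$V{\left(X,K \right)} = -3 + X + \frac{3 K}{4}$ ($V{\left(X,K \right)} = \left(X + K\right) - \left(3 + \frac{K}{4}\right) = \left(K + X\right) - \left(3 + \frac{K}{4}\right) = -3 + X + \frac{3 K}{4}$)
$\sqrt{-119 + V{\left(-56,d{\left(-2,-1 \right)} + 36 \right)}} = \sqrt{-119 - \left(59 - \frac{3 \left(\left(- \frac{4}{9} + \frac{1}{9} \left(-2\right)\right) + 36\right)}{4}\right)} = \sqrt{-119 - \left(59 - \frac{3 \left(\left(- \frac{4}{9} - \frac{2}{9}\right) + 36\right)}{4}\right)} = \sqrt{-119 - \left(59 - \frac{3 \left(- \frac{2}{3} + 36\right)}{4}\right)} = \sqrt{-119 - \frac{65}{2}} = \sqrt{- \frac{303}{2}} = \frac{i \sqrt{606}}{2}$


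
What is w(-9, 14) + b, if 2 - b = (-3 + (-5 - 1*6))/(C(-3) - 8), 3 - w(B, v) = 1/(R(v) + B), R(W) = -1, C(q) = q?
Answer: 421/110 ≈ 3.8273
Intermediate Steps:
w(B, v) = 3 - 1/(-1 + B)
b = 8/11 (b = 2 - (-3 + (-5 - 1*6))/(-3 - 8) = 2 - (-3 + (-5 - 6))/(-11) = 2 - (-3 - 11)*(-1)/11 = 2 - (-14)*(-1)/11 = 2 - 1*14/11 = 2 - 14/11 = 8/11 ≈ 0.72727)
w(-9, 14) + b = (-4 + 3*(-9))/(-1 - 9) + 8/11 = (-4 - 27)/(-10) + 8/11 = -1/10*(-31) + 8/11 = 31/10 + 8/11 = 421/110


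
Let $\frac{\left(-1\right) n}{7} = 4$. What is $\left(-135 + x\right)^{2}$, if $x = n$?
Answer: $26569$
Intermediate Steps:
$n = -28$ ($n = \left(-7\right) 4 = -28$)
$x = -28$
$\left(-135 + x\right)^{2} = \left(-135 - 28\right)^{2} = \left(-163\right)^{2} = 26569$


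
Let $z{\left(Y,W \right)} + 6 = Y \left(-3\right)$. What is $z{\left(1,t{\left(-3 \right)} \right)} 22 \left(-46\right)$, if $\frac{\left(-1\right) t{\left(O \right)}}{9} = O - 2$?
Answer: $9108$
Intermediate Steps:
$t{\left(O \right)} = 18 - 9 O$ ($t{\left(O \right)} = - 9 \left(O - 2\right) = - 9 \left(-2 + O\right) = 18 - 9 O$)
$z{\left(Y,W \right)} = -6 - 3 Y$ ($z{\left(Y,W \right)} = -6 + Y \left(-3\right) = -6 - 3 Y$)
$z{\left(1,t{\left(-3 \right)} \right)} 22 \left(-46\right) = \left(-6 - 3\right) 22 \left(-46\right) = \left(-9\right) 22 \left(-46\right) = \left(-198\right) \left(-46\right) = 9108$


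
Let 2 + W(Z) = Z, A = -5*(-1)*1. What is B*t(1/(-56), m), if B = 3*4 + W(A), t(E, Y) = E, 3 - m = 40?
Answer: -15/56 ≈ -0.26786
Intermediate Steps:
A = 5 (A = 5*1 = 5)
W(Z) = -2 + Z
m = -37 (m = 3 - 1*40 = 3 - 40 = -37)
B = 15 (B = 3*4 + (-2 + 5) = 12 + 3 = 15)
B*t(1/(-56), m) = 15/(-56) = 15*(-1/56) = -15/56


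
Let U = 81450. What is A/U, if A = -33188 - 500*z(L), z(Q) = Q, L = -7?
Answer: -4948/13575 ≈ -0.36449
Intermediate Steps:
A = -29688 (A = -33188 - 500*(-7) = -33188 + 3500 = -29688)
A/U = -29688/81450 = -29688*1/81450 = -4948/13575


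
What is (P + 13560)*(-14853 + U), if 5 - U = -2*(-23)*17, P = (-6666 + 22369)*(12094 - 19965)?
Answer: 1931629689390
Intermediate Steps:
P = -123598313 (P = 15703*(-7871) = -123598313)
U = -777 (U = 5 - (-2*(-23))*17 = 5 - 46*17 = 5 - 1*782 = 5 - 782 = -777)
(P + 13560)*(-14853 + U) = (-123598313 + 13560)*(-14853 - 777) = -123584753*(-15630) = 1931629689390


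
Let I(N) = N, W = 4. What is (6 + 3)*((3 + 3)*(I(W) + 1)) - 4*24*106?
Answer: -9906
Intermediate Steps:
(6 + 3)*((3 + 3)*(I(W) + 1)) - 4*24*106 = (6 + 3)*((3 + 3)*(4 + 1)) - 4*24*106 = 9*(6*5) - 96*106 = 9*30 - 10176 = 270 - 10176 = -9906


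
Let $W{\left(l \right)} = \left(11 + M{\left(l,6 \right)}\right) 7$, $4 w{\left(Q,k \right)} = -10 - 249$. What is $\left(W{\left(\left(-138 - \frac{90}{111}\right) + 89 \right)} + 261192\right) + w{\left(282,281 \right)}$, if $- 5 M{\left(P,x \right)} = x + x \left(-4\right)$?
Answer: $\frac{5224589}{20} \approx 2.6123 \cdot 10^{5}$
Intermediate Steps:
$M{\left(P,x \right)} = \frac{3 x}{5}$ ($M{\left(P,x \right)} = - \frac{x + x \left(-4\right)}{5} = - \frac{x - 4 x}{5} = - \frac{\left(-3\right) x}{5} = \frac{3 x}{5}$)
$w{\left(Q,k \right)} = - \frac{259}{4}$ ($w{\left(Q,k \right)} = \frac{-10 - 249}{4} = \frac{1}{4} \left(-259\right) = - \frac{259}{4}$)
$W{\left(l \right)} = \frac{511}{5}$ ($W{\left(l \right)} = \left(11 + \frac{3}{5} \cdot 6\right) 7 = \left(11 + \frac{18}{5}\right) 7 = \frac{73}{5} \cdot 7 = \frac{511}{5}$)
$\left(W{\left(\left(-138 - \frac{90}{111}\right) + 89 \right)} + 261192\right) + w{\left(282,281 \right)} = \left(\frac{511}{5} + 261192\right) - \frac{259}{4} = \frac{1306471}{5} - \frac{259}{4} = \frac{5224589}{20}$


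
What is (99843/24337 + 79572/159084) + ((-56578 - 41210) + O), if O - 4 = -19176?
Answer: -37733975831342/322635609 ≈ -1.1696e+5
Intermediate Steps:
O = -19172 (O = 4 - 19176 = -19172)
(99843/24337 + 79572/159084) + ((-56578 - 41210) + O) = (99843/24337 + 79572/159084) + ((-56578 - 41210) - 19172) = (99843*(1/24337) + 79572*(1/159084)) + (-97788 - 19172) = (99843/24337 + 6631/13257) - 116960 = 1484997298/322635609 - 116960 = -37733975831342/322635609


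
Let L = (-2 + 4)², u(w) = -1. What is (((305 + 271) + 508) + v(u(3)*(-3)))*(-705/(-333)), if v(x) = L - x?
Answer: 254975/111 ≈ 2297.1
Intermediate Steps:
L = 4 (L = 2² = 4)
v(x) = 4 - x
(((305 + 271) + 508) + v(u(3)*(-3)))*(-705/(-333)) = (((305 + 271) + 508) + (4 - (-1)*(-3)))*(-705/(-333)) = ((576 + 508) + (4 - 1*3))*(-705*(-1/333)) = (1084 + (4 - 3))*(235/111) = (1084 + 1)*(235/111) = 1085*(235/111) = 254975/111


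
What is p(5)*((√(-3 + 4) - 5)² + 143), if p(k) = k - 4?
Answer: 159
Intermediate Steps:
p(k) = -4 + k
p(5)*((√(-3 + 4) - 5)² + 143) = (-4 + 5)*((√(-3 + 4) - 5)² + 143) = 1*((√1 - 5)² + 143) = 1*((1 - 5)² + 143) = 1*((-4)² + 143) = 1*(16 + 143) = 1*159 = 159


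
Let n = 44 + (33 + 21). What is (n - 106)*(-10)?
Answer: 80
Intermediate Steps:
n = 98 (n = 44 + 54 = 98)
(n - 106)*(-10) = (98 - 106)*(-10) = -8*(-10) = 80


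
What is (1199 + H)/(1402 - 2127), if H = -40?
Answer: -1159/725 ≈ -1.5986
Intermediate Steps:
(1199 + H)/(1402 - 2127) = (1199 - 40)/(1402 - 2127) = 1159/(-725) = 1159*(-1/725) = -1159/725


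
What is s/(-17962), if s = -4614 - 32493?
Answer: 5301/2566 ≈ 2.0659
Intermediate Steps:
s = -37107
s/(-17962) = -37107/(-17962) = -37107*(-1/17962) = 5301/2566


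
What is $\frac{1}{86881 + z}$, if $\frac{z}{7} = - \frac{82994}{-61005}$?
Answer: $\frac{8715}{757250909} \approx 1.1509 \cdot 10^{-5}$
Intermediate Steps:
$z = \frac{82994}{8715}$ ($z = 7 \left(- \frac{82994}{-61005}\right) = 7 \left(\left(-82994\right) \left(- \frac{1}{61005}\right)\right) = 7 \cdot \frac{82994}{61005} = \frac{82994}{8715} \approx 9.5231$)
$\frac{1}{86881 + z} = \frac{1}{86881 + \frac{82994}{8715}} = \frac{1}{\frac{757250909}{8715}} = \frac{8715}{757250909}$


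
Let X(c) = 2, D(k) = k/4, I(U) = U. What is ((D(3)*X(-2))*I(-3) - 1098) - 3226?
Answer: -8657/2 ≈ -4328.5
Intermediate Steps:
D(k) = k/4 (D(k) = k*(1/4) = k/4)
((D(3)*X(-2))*I(-3) - 1098) - 3226 = ((((1/4)*3)*2)*(-3) - 1098) - 3226 = (((3/4)*2)*(-3) - 1098) - 3226 = ((3/2)*(-3) - 1098) - 3226 = (-9/2 - 1098) - 3226 = -2205/2 - 3226 = -8657/2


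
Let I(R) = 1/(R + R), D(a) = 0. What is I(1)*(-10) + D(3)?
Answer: -5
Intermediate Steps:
I(R) = 1/(2*R)
I(1)*(-10) + D(3) = ((1/2)/1)*(-10) + 0 = ((1/2)*1)*(-10) + 0 = (1/2)*(-10) + 0 = -5 + 0 = -5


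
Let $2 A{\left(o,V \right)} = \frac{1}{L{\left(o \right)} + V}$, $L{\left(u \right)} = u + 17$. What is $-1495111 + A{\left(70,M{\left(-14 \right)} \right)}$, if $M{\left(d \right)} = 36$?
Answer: $- \frac{367797305}{246} \approx -1.4951 \cdot 10^{6}$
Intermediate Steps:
$L{\left(u \right)} = 17 + u$
$A{\left(o,V \right)} = \frac{1}{2 \left(17 + V + o\right)}$ ($A{\left(o,V \right)} = \frac{1}{2 \left(\left(17 + o\right) + V\right)} = \frac{1}{2 \left(17 + V + o\right)}$)
$-1495111 + A{\left(70,M{\left(-14 \right)} \right)} = -1495111 + \frac{1}{2 \left(17 + 36 + 70\right)} = -1495111 + \frac{1}{2 \cdot 123} = -1495111 + \frac{1}{2} \cdot \frac{1}{123} = -1495111 + \frac{1}{246} = - \frac{367797305}{246}$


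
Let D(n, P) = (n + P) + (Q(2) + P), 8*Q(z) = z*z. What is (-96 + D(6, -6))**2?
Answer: 41209/4 ≈ 10302.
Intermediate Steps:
Q(z) = z**2/8 (Q(z) = (z*z)/8 = z**2/8)
D(n, P) = 1/2 + n + 2*P (D(n, P) = (n + P) + ((1/8)*2**2 + P) = (P + n) + ((1/8)*4 + P) = (P + n) + (1/2 + P) = 1/2 + n + 2*P)
(-96 + D(6, -6))**2 = (-96 + (1/2 + 6 + 2*(-6)))**2 = (-96 + (1/2 + 6 - 12))**2 = (-96 - 11/2)**2 = (-203/2)**2 = 41209/4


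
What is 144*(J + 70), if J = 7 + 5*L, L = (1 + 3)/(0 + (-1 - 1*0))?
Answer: 8208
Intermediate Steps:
L = -4 (L = 4/(0 + (-1 + 0)) = 4/(0 - 1) = 4/(-1) = 4*(-1) = -4)
J = -13 (J = 7 + 5*(-4) = 7 - 20 = -13)
144*(J + 70) = 144*(-13 + 70) = 144*57 = 8208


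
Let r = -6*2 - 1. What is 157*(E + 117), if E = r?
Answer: 16328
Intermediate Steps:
r = -13 (r = -12 - 1 = -13)
E = -13
157*(E + 117) = 157*(-13 + 117) = 157*104 = 16328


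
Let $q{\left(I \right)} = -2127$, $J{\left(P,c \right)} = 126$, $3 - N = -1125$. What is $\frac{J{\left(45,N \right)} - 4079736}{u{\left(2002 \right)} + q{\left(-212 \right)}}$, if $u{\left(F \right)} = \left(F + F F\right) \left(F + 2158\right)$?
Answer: $- \frac{4079610}{16681622833} \approx -0.00024456$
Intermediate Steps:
$N = 1128$ ($N = 3 - -1125 = 3 + 1125 = 1128$)
$u{\left(F \right)} = \left(2158 + F\right) \left(F + F^{2}\right)$ ($u{\left(F \right)} = \left(F + F^{2}\right) \left(2158 + F\right) = \left(2158 + F\right) \left(F + F^{2}\right)$)
$\frac{J{\left(45,N \right)} - 4079736}{u{\left(2002 \right)} + q{\left(-212 \right)}} = \frac{126 - 4079736}{2002 \left(2158 + 2002^{2} + 2159 \cdot 2002\right) - 2127} = - \frac{4079610}{2002 \left(2158 + 4008004 + 4322318\right) - 2127} = - \frac{4079610}{2002 \cdot 8332480 - 2127} = - \frac{4079610}{16681624960 - 2127} = - \frac{4079610}{16681622833}$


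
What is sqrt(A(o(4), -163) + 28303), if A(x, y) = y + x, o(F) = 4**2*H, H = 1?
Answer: 2*sqrt(7039) ≈ 167.80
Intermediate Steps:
o(F) = 16 (o(F) = 4**2*1 = 16*1 = 16)
A(x, y) = x + y
sqrt(A(o(4), -163) + 28303) = sqrt((16 - 163) + 28303) = sqrt(-147 + 28303) = sqrt(28156) = 2*sqrt(7039)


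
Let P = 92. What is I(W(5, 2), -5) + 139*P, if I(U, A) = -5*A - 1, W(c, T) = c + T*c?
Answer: 12812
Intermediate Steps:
I(U, A) = -1 - 5*A
I(W(5, 2), -5) + 139*P = (-1 - 5*(-5)) + 139*92 = (-1 + 25) + 12788 = 24 + 12788 = 12812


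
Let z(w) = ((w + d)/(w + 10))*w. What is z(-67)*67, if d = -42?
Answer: -489301/57 ≈ -8584.2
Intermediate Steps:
z(w) = w*(-42 + w)/(10 + w) (z(w) = ((w - 42)/(w + 10))*w = ((-42 + w)/(10 + w))*w = w*(-42 + w)/(10 + w))
z(-67)*67 = -67*(-42 - 67)/(10 - 67)*67 = -67*(-109)/(-57)*67 = -67*(-1/57)*(-109)*67 = -7303/57*67 = -489301/57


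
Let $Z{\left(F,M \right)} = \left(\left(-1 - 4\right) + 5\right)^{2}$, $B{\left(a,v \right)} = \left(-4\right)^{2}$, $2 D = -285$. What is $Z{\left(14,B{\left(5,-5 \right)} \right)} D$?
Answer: $0$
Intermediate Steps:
$D = - \frac{285}{2}$ ($D = \frac{1}{2} \left(-285\right) = - \frac{285}{2} \approx -142.5$)
$B{\left(a,v \right)} = 16$
$Z{\left(F,M \right)} = 0$ ($Z{\left(F,M \right)} = \left(-5 + 5\right)^{2} = 0^{2} = 0$)
$Z{\left(14,B{\left(5,-5 \right)} \right)} D = 0 \left(- \frac{285}{2}\right) = 0$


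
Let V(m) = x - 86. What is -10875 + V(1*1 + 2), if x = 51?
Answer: -10910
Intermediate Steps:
V(m) = -35 (V(m) = 51 - 86 = -35)
-10875 + V(1*1 + 2) = -10875 - 35 = -10910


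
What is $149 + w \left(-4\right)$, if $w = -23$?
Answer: $241$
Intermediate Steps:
$149 + w \left(-4\right) = 149 - -92 = 149 + 92 = 241$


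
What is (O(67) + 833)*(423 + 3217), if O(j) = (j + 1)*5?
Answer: 4269720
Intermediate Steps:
O(j) = 5 + 5*j (O(j) = (1 + j)*5 = 5 + 5*j)
(O(67) + 833)*(423 + 3217) = ((5 + 5*67) + 833)*(423 + 3217) = ((5 + 335) + 833)*3640 = (340 + 833)*3640 = 1173*3640 = 4269720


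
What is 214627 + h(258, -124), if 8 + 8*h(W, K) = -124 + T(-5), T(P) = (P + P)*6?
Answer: 214603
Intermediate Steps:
T(P) = 12*P (T(P) = (2*P)*6 = 12*P)
h(W, K) = -24 (h(W, K) = -1 + (-124 + 12*(-5))/8 = -1 + (-124 - 60)/8 = -1 + (1/8)*(-184) = -1 - 23 = -24)
214627 + h(258, -124) = 214627 - 24 = 214603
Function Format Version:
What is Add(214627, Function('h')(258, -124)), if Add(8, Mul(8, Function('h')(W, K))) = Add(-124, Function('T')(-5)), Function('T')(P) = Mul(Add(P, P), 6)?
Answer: 214603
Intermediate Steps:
Function('T')(P) = Mul(12, P) (Function('T')(P) = Mul(Mul(2, P), 6) = Mul(12, P))
Function('h')(W, K) = -24 (Function('h')(W, K) = Add(-1, Mul(Rational(1, 8), Add(-124, Mul(12, -5)))) = Add(-1, Mul(Rational(1, 8), Add(-124, -60))) = Add(-1, Mul(Rational(1, 8), -184)) = Add(-1, -23) = -24)
Add(214627, Function('h')(258, -124)) = Add(214627, -24) = 214603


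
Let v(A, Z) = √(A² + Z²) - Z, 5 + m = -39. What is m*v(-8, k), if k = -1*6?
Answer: -704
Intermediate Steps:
m = -44 (m = -5 - 39 = -44)
k = -6
m*v(-8, k) = -44*(√((-8)² + (-6)²) - 1*(-6)) = -44*(√(64 + 36) + 6) = -44*(√100 + 6) = -44*(10 + 6) = -44*16 = -704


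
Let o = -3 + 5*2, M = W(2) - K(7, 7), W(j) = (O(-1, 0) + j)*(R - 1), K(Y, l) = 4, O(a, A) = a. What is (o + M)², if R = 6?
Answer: 64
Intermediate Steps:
W(j) = -5 + 5*j (W(j) = (-1 + j)*(6 - 1) = (-1 + j)*5 = -5 + 5*j)
M = 1 (M = (-5 + 5*2) - 1*4 = (-5 + 10) - 4 = 5 - 4 = 1)
o = 7 (o = -3 + 10 = 7)
(o + M)² = (7 + 1)² = 8² = 64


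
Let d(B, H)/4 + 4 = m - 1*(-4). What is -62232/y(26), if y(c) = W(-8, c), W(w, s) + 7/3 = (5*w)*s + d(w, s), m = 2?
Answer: 186696/3103 ≈ 60.166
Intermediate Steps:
d(B, H) = 8 (d(B, H) = -16 + 4*(2 - 1*(-4)) = -16 + 4*(2 + 4) = -16 + 4*6 = -16 + 24 = 8)
W(w, s) = 17/3 + 5*s*w (W(w, s) = -7/3 + ((5*w)*s + 8) = -7/3 + (5*s*w + 8) = -7/3 + (8 + 5*s*w) = 17/3 + 5*s*w)
y(c) = 17/3 - 40*c (y(c) = 17/3 + 5*c*(-8) = 17/3 - 40*c)
-62232/y(26) = -62232/(17/3 - 40*26) = -62232/(17/3 - 1040) = -62232/(-3103/3) = -62232*(-3/3103) = 186696/3103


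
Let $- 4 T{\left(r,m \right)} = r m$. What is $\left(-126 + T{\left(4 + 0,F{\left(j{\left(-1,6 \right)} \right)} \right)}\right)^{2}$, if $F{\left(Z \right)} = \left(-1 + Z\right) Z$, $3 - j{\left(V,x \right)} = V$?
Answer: $19044$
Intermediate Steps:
$j{\left(V,x \right)} = 3 - V$
$F{\left(Z \right)} = Z \left(-1 + Z\right)$
$T{\left(r,m \right)} = - \frac{m r}{4}$ ($T{\left(r,m \right)} = - \frac{r m}{4} = - \frac{m r}{4}$)
$\left(-126 + T{\left(4 + 0,F{\left(j{\left(-1,6 \right)} \right)} \right)}\right)^{2} = \left(-126 - \frac{\left(3 - -1\right) \left(-1 + \left(3 - -1\right)\right) \left(4 + 0\right)}{4}\right)^{2} = \left(-126 - \frac{1}{4} \left(3 + 1\right) \left(-1 + \left(3 + 1\right)\right) 4\right)^{2} = \left(-126 - \frac{1}{4} \cdot 4 \left(-1 + 4\right) 4\right)^{2} = \left(-126 - \frac{1}{4} \cdot 4 \cdot 3 \cdot 4\right)^{2} = \left(-126 - 3 \cdot 4\right)^{2} = \left(-126 - 12\right)^{2} = \left(-138\right)^{2} = 19044$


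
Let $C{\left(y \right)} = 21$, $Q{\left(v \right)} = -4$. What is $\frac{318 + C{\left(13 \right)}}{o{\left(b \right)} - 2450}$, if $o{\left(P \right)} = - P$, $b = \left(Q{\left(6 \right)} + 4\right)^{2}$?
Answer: $- \frac{339}{2450} \approx -0.13837$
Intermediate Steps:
$b = 0$ ($b = \left(-4 + 4\right)^{2} = 0^{2} = 0$)
$\frac{318 + C{\left(13 \right)}}{o{\left(b \right)} - 2450} = \frac{318 + 21}{\left(-1\right) 0 - 2450} = \frac{339}{0 - 2450} = \frac{339}{-2450} = 339 \left(- \frac{1}{2450}\right) = - \frac{339}{2450}$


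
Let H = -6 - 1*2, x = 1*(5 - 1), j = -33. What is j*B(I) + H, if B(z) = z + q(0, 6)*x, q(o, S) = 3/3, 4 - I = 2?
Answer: -206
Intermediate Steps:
I = 2 (I = 4 - 1*2 = 4 - 2 = 2)
q(o, S) = 1 (q(o, S) = 3*(1/3) = 1)
x = 4 (x = 1*4 = 4)
H = -8 (H = -6 - 2 = -8)
B(z) = 4 + z (B(z) = z + 1*4 = z + 4 = 4 + z)
j*B(I) + H = -33*(4 + 2) - 8 = -33*6 - 8 = -198 - 8 = -206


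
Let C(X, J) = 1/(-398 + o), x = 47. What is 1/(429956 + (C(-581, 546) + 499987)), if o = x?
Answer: 351/326409992 ≈ 1.0753e-6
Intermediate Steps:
o = 47
C(X, J) = -1/351 (C(X, J) = 1/(-398 + 47) = 1/(-351) = -1/351)
1/(429956 + (C(-581, 546) + 499987)) = 1/(429956 + (-1/351 + 499987)) = 1/(429956 + 175495436/351) = 1/(326409992/351) = 351/326409992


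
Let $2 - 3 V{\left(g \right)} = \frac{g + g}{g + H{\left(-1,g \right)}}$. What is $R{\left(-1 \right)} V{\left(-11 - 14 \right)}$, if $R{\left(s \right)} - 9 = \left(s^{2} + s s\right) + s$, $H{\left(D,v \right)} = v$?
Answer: $\frac{10}{3} \approx 3.3333$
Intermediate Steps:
$V{\left(g \right)} = \frac{1}{3}$ ($V{\left(g \right)} = \frac{2}{3} - \frac{\left(g + g\right) \frac{1}{g + g}}{3} = \frac{2}{3} - \frac{2 g \frac{1}{2 g}}{3} = \frac{2}{3} - \frac{1}{3} = \frac{1}{3}$)
$R{\left(s \right)} = 9 + s + 2 s^{2}$ ($R{\left(s \right)} = 9 + \left(\left(s^{2} + s s\right) + s\right) = 9 + \left(\left(s^{2} + s^{2}\right) + s\right) = 9 + \left(2 s^{2} + s\right) = 9 + \left(s + 2 s^{2}\right) = 9 + s + 2 s^{2}$)
$R{\left(-1 \right)} V{\left(-11 - 14 \right)} = \left(9 - 1 + 2 \left(-1\right)^{2}\right) \frac{1}{3} = \left(9 - 1 + 2 \cdot 1\right) \frac{1}{3} = \left(9 - 1 + 2\right) \frac{1}{3} = 10 \cdot \frac{1}{3} = \frac{10}{3}$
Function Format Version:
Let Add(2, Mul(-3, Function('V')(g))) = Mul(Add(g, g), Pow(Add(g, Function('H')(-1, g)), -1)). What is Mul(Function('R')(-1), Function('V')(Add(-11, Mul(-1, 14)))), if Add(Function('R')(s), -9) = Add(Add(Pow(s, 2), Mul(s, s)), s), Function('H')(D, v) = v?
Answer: Rational(10, 3) ≈ 3.3333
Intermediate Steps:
Function('V')(g) = Rational(1, 3) (Function('V')(g) = Add(Rational(2, 3), Mul(Rational(-1, 3), Mul(Add(g, g), Pow(Add(g, g), -1)))) = Add(Rational(2, 3), Mul(Rational(-1, 3), Mul(Mul(2, g), Pow(Mul(2, g), -1)))) = Add(Rational(2, 3), Mul(Rational(-1, 3), Mul(Mul(2, g), Mul(Rational(1, 2), Pow(g, -1))))) = Add(Rational(2, 3), Mul(Rational(-1, 3), 1)) = Add(Rational(2, 3), Rational(-1, 3)) = Rational(1, 3))
Function('R')(s) = Add(9, s, Mul(2, Pow(s, 2))) (Function('R')(s) = Add(9, Add(Add(Pow(s, 2), Mul(s, s)), s)) = Add(9, Add(Add(Pow(s, 2), Pow(s, 2)), s)) = Add(9, Add(Mul(2, Pow(s, 2)), s)) = Add(9, Add(s, Mul(2, Pow(s, 2)))) = Add(9, s, Mul(2, Pow(s, 2))))
Mul(Function('R')(-1), Function('V')(Add(-11, Mul(-1, 14)))) = Mul(Add(9, -1, Mul(2, Pow(-1, 2))), Rational(1, 3)) = Mul(Add(9, -1, Mul(2, 1)), Rational(1, 3)) = Mul(Add(9, -1, 2), Rational(1, 3)) = Mul(10, Rational(1, 3)) = Rational(10, 3)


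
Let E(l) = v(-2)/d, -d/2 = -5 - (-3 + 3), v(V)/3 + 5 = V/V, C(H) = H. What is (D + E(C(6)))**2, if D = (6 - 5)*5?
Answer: 361/25 ≈ 14.440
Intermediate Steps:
v(V) = -12 (v(V) = -15 + 3*(V/V) = -15 + 3*1 = -15 + 3 = -12)
d = 10 (d = -2*(-5 - (-3 + 3)) = -2*(-5 - 1*0) = -2*(-5 + 0) = -2*(-5) = 10)
E(l) = -6/5 (E(l) = -12/10 = -12*1/10 = -6/5)
D = 5 (D = 1*5 = 5)
(D + E(C(6)))**2 = (5 - 6/5)**2 = (19/5)**2 = 361/25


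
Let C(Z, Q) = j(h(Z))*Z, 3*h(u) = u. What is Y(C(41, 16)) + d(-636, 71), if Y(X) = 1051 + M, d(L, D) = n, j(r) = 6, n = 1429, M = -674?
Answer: 1806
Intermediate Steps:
h(u) = u/3
d(L, D) = 1429
C(Z, Q) = 6*Z
Y(X) = 377 (Y(X) = 1051 - 674 = 377)
Y(C(41, 16)) + d(-636, 71) = 377 + 1429 = 1806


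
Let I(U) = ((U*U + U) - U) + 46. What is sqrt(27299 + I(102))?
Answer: sqrt(37749) ≈ 194.29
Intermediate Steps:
I(U) = 46 + U**2 (I(U) = ((U**2 + U) - U) + 46 = ((U + U**2) - U) + 46 = U**2 + 46 = 46 + U**2)
sqrt(27299 + I(102)) = sqrt(27299 + (46 + 102**2)) = sqrt(27299 + (46 + 10404)) = sqrt(27299 + 10450) = sqrt(37749)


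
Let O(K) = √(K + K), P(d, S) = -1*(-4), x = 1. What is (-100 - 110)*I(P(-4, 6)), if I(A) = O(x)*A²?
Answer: -3360*√2 ≈ -4751.8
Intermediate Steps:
P(d, S) = 4
O(K) = √2*√K (O(K) = √(2*K) = √2*√K)
I(A) = √2*A² (I(A) = (√2*√1)*A² = (√2*1)*A² = √2*A²)
(-100 - 110)*I(P(-4, 6)) = (-100 - 110)*(√2*4²) = -210*√2*16 = -3360*√2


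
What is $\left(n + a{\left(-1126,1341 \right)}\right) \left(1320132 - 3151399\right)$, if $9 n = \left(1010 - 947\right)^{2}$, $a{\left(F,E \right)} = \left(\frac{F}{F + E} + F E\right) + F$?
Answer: $\frac{594779206842297}{215} \approx 2.7664 \cdot 10^{12}$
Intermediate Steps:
$a{\left(F,E \right)} = F + E F + \frac{F}{E + F}$ ($a{\left(F,E \right)} = \left(\frac{F}{E + F} + E F\right) + F = \left(E F + \frac{F}{E + F}\right) + F = F + E F + \frac{F}{E + F}$)
$n = 441$ ($n = \frac{\left(1010 - 947\right)^{2}}{9} = \frac{63^{2}}{9} = \frac{1}{9} \cdot 3969 = 441$)
$\left(n + a{\left(-1126,1341 \right)}\right) \left(1320132 - 3151399\right) = \left(441 - \frac{1126 \left(1 + 1341 - 1126 + 1341^{2} + 1341 \left(-1126\right)\right)}{1341 - 1126}\right) \left(1320132 - 3151399\right) = \left(441 - \frac{1126 \left(1 + 1341 - 1126 + 1798281 - 1509966\right)}{215}\right) \left(-1831267\right) = \left(441 - \frac{1126}{215} \cdot 288531\right) \left(-1831267\right) = \left(441 - \frac{324885906}{215}\right) \left(-1831267\right) = \left(- \frac{324791091}{215}\right) \left(-1831267\right) = \frac{594779206842297}{215}$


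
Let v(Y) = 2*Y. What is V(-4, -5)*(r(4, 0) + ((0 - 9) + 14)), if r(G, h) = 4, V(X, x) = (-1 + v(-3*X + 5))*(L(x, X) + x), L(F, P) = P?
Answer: -2673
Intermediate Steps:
V(X, x) = (9 - 6*X)*(X + x) (V(X, x) = (-1 + 2*(-3*X + 5))*(X + x) = (-1 + 2*(5 - 3*X))*(X + x) = (-1 + (10 - 6*X))*(X + x) = (9 - 6*X)*(X + x))
V(-4, -5)*(r(4, 0) + ((0 - 9) + 14)) = (-6*(-4)² + 9*(-4) + 9*(-5) - 6*(-4)*(-5))*(4 + ((0 - 9) + 14)) = (-6*16 - 36 - 45 - 120)*(4 + (-9 + 14)) = (-96 - 36 - 45 - 120)*(4 + 5) = -297*9 = -2673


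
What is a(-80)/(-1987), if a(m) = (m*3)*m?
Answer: -19200/1987 ≈ -9.6628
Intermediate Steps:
a(m) = 3*m**2 (a(m) = (3*m)*m = 3*m**2)
a(-80)/(-1987) = (3*(-80)**2)/(-1987) = (3*6400)*(-1/1987) = 19200*(-1/1987) = -19200/1987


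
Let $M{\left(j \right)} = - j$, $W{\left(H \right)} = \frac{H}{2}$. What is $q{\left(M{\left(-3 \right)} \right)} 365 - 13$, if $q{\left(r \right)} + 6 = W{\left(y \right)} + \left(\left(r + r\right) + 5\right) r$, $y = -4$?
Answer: $9112$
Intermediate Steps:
$W{\left(H \right)} = \frac{H}{2}$ ($W{\left(H \right)} = H \frac{1}{2} = \frac{H}{2}$)
$q{\left(r \right)} = -8 + r \left(5 + 2 r\right)$ ($q{\left(r \right)} = -6 + \left(\frac{1}{2} \left(-4\right) + \left(\left(r + r\right) + 5\right) r\right) = -6 + \left(-2 + \left(2 r + 5\right) r\right) = -6 + \left(-2 + \left(5 + 2 r\right) r\right) = -6 + \left(-2 + r \left(5 + 2 r\right)\right) = -8 + r \left(5 + 2 r\right)$)
$q{\left(M{\left(-3 \right)} \right)} 365 - 13 = \left(-8 + 2 \left(\left(-1\right) \left(-3\right)\right)^{2} + 5 \left(\left(-1\right) \left(-3\right)\right)\right) 365 - 13 = \left(-8 + 2 \cdot 3^{2} + 5 \cdot 3\right) 365 - 13 = \left(-8 + 2 \cdot 9 + 15\right) 365 - 13 = \left(-8 + 18 + 15\right) 365 - 13 = 25 \cdot 365 - 13 = 9125 - 13 = 9112$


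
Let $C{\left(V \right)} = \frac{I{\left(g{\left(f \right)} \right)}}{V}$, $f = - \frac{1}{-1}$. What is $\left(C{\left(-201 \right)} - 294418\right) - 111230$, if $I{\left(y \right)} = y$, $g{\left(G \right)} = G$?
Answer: $- \frac{81535249}{201} \approx -4.0565 \cdot 10^{5}$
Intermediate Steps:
$f = 1$ ($f = \left(-1\right) \left(-1\right) = 1$)
$C{\left(V \right)} = \frac{1}{V}$ ($C{\left(V \right)} = 1 \frac{1}{V} = \frac{1}{V}$)
$\left(C{\left(-201 \right)} - 294418\right) - 111230 = \left(\frac{1}{-201} - 294418\right) - 111230 = \left(- \frac{1}{201} - 294418\right) - 111230 = - \frac{59178019}{201} - 111230 = - \frac{81535249}{201}$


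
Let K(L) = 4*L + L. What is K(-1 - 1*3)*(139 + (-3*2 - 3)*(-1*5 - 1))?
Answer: -3860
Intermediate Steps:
K(L) = 5*L
K(-1 - 1*3)*(139 + (-3*2 - 3)*(-1*5 - 1)) = (5*(-1 - 1*3))*(139 + (-3*2 - 3)*(-1*5 - 1)) = (5*(-1 - 3))*(139 + (-6 - 3)*(-5 - 1)) = (5*(-4))*(139 - 9*(-6)) = -20*(139 + 54) = -20*193 = -3860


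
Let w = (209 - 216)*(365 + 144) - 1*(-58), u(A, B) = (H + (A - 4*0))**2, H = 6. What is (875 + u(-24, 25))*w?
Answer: -4202495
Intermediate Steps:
u(A, B) = (6 + A)**2 (u(A, B) = (6 + (A - 4*0))**2 = (6 + (A + 0))**2 = (6 + A)**2)
w = -3505 (w = -7*509 + 58 = -3563 + 58 = -3505)
(875 + u(-24, 25))*w = (875 + (6 - 24)**2)*(-3505) = (875 + (-18)**2)*(-3505) = (875 + 324)*(-3505) = 1199*(-3505) = -4202495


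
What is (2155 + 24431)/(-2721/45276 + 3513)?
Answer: 401235912/53017289 ≈ 7.5680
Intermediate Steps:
(2155 + 24431)/(-2721/45276 + 3513) = 26586/(-2721*1/45276 + 3513) = 26586/(-907/15092 + 3513) = 26586/(53017289/15092) = 26586*(15092/53017289) = 401235912/53017289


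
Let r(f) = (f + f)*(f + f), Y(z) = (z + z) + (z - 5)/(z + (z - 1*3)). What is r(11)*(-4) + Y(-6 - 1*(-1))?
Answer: -25288/13 ≈ -1945.2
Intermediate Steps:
Y(z) = 2*z + (-5 + z)/(-3 + 2*z) (Y(z) = 2*z + (-5 + z)/(z + (z - 3)) = 2*z + (-5 + z)/(z + (-3 + z)) = 2*z + (-5 + z)/(-3 + 2*z))
r(f) = 4*f**2 (r(f) = (2*f)*(2*f) = 4*f**2)
r(11)*(-4) + Y(-6 - 1*(-1)) = (4*11**2)*(-4) + (-5 - 5*(-6 - 1*(-1)) + 4*(-6 - 1*(-1))**2)/(-3 + 2*(-6 - 1*(-1))) = (4*121)*(-4) + (-5 - 5*(-6 + 1) + 4*(-6 + 1)**2)/(-3 + 2*(-6 + 1)) = 484*(-4) + (-5 - 5*(-5) + 4*(-5)**2)/(-3 + 2*(-5)) = -1936 + (-5 + 25 + 4*25)/(-3 - 10) = -1936 + (-5 + 25 + 100)/(-13) = -1936 - 1/13*120 = -1936 - 120/13 = -25288/13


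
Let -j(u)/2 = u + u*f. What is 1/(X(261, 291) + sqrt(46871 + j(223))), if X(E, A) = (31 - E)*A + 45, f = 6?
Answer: -22295/1491186492 - sqrt(4861)/1491186492 ≈ -1.4998e-5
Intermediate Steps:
X(E, A) = 45 + A*(31 - E) (X(E, A) = A*(31 - E) + 45 = 45 + A*(31 - E))
j(u) = -14*u (j(u) = -2*(u + u*6) = -2*(u + 6*u) = -14*u)
1/(X(261, 291) + sqrt(46871 + j(223))) = 1/((45 + 31*291 - 1*291*261) + sqrt(46871 - 14*223)) = 1/((45 + 9021 - 75951) + sqrt(46871 - 3122)) = 1/(-66885 + sqrt(43749)) = 1/(-66885 + 3*sqrt(4861))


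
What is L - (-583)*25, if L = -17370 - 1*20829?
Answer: -23624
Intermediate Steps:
L = -38199 (L = -17370 - 20829 = -38199)
L - (-583)*25 = -38199 - (-583)*25 = -38199 - 1*(-14575) = -38199 + 14575 = -23624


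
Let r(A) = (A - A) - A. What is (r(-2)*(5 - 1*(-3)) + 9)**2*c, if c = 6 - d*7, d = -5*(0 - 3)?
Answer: -61875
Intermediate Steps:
d = 15 (d = -5*(-3) = 15)
r(A) = -A (r(A) = 0 - A = -A)
c = -99 (c = 6 - 15*7 = 6 - 1*105 = 6 - 105 = -99)
(r(-2)*(5 - 1*(-3)) + 9)**2*c = ((-1*(-2))*(5 - 1*(-3)) + 9)**2*(-99) = (2*(5 + 3) + 9)**2*(-99) = (2*8 + 9)**2*(-99) = (16 + 9)**2*(-99) = 25**2*(-99) = 625*(-99) = -61875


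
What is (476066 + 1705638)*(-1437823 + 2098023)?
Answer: 1440360980800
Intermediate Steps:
(476066 + 1705638)*(-1437823 + 2098023) = 2181704*660200 = 1440360980800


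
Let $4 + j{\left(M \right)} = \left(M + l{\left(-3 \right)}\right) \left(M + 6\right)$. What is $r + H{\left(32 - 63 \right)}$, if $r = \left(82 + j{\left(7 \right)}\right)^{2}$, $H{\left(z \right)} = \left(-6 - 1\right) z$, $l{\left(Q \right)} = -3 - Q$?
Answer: $28778$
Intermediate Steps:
$H{\left(z \right)} = - 7 z$
$j{\left(M \right)} = -4 + M \left(6 + M\right)$ ($j{\left(M \right)} = -4 + \left(M - 0\right) \left(M + 6\right) = -4 + \left(M + \left(-3 + 3\right)\right) \left(6 + M\right) = -4 + \left(M + 0\right) \left(6 + M\right) = -4 + M \left(6 + M\right)$)
$r = 28561$ ($r = \left(82 + \left(-4 + 7^{2} + 6 \cdot 7\right)\right)^{2} = \left(82 + \left(-4 + 49 + 42\right)\right)^{2} = \left(82 + 87\right)^{2} = 169^{2} = 28561$)
$r + H{\left(32 - 63 \right)} = 28561 - 7 \left(32 - 63\right) = 28561 - -217 = 28561 + 217 = 28778$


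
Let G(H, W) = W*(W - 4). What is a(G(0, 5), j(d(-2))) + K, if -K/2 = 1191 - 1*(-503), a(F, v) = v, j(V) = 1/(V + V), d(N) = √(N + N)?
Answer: -3388 - I/4 ≈ -3388.0 - 0.25*I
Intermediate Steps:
G(H, W) = W*(-4 + W)
d(N) = √2*√N (d(N) = √(2*N) = √2*√N)
j(V) = 1/(2*V)
K = -3388 (K = -2*(1191 - 1*(-503)) = -2*(1191 + 503) = -2*1694 = -3388)
a(G(0, 5), j(d(-2))) + K = 1/(2*((√2*√(-2)))) - 3388 = 1/(2*((√2*(I*√2)))) - 3388 = 1/(2*((2*I))) - 3388 = (-I/2)/2 - 3388 = -I/4 - 3388 = -3388 - I/4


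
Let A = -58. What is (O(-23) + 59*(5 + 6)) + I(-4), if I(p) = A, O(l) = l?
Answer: 568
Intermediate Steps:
I(p) = -58
(O(-23) + 59*(5 + 6)) + I(-4) = (-23 + 59*(5 + 6)) - 58 = (-23 + 59*11) - 58 = (-23 + 649) - 58 = 626 - 58 = 568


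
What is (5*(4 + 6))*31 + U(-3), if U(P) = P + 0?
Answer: 1547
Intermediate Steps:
U(P) = P
(5*(4 + 6))*31 + U(-3) = (5*(4 + 6))*31 - 3 = (5*10)*31 - 3 = 50*31 - 3 = 1550 - 3 = 1547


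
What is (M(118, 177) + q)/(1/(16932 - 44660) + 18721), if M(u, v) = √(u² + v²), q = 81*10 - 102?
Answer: 19631424/519095887 + 1635952*√13/519095887 ≈ 0.049182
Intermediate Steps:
q = 708 (q = 810 - 102 = 708)
(M(118, 177) + q)/(1/(16932 - 44660) + 18721) = (√(118² + 177²) + 708)/(1/(16932 - 44660) + 18721) = (√(13924 + 31329) + 708)/(1/(-27728) + 18721) = (√45253 + 708)/(-1/27728 + 18721) = (59*√13 + 708)/(519095887/27728) = (708 + 59*√13)*(27728/519095887) = 19631424/519095887 + 1635952*√13/519095887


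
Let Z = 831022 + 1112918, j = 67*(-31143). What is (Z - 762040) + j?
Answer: -904681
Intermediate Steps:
j = -2086581
Z = 1943940
(Z - 762040) + j = (1943940 - 762040) - 2086581 = 1181900 - 2086581 = -904681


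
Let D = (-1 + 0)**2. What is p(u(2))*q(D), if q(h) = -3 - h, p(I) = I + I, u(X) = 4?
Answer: -32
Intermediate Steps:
p(I) = 2*I
D = 1 (D = (-1)**2 = 1)
p(u(2))*q(D) = (2*4)*(-3 - 1*1) = 8*(-3 - 1) = 8*(-4) = -32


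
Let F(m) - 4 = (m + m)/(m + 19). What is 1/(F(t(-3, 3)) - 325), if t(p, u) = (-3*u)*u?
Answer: -4/1257 ≈ -0.0031822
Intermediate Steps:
t(p, u) = -3*u²
F(m) = 4 + 2*m/(19 + m) (F(m) = 4 + (m + m)/(m + 19) = 4 + (2*m)/(19 + m) = 4 + 2*m/(19 + m))
1/(F(t(-3, 3)) - 325) = 1/(2*(38 + 3*(-3*3²))/(19 - 3*3²) - 325) = 1/(2*(38 + 3*(-3*9))/(19 - 3*9) - 325) = 1/(2*(38 + 3*(-27))/(19 - 27) - 325) = 1/(2*(38 - 81)/(-8) - 325) = 1/(2*(-⅛)*(-43) - 325) = 1/(43/4 - 325) = 1/(-1257/4) = -4/1257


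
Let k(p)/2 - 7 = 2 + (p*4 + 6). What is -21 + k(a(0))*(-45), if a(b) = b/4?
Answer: -1371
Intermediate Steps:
a(b) = b/4 (a(b) = b*(¼) = b/4)
k(p) = 30 + 8*p (k(p) = 14 + 2*(2 + (p*4 + 6)) = 14 + 2*(2 + (4*p + 6)) = 14 + 2*(2 + (6 + 4*p)) = 14 + 2*(8 + 4*p) = 14 + (16 + 8*p) = 30 + 8*p)
-21 + k(a(0))*(-45) = -21 + (30 + 8*((¼)*0))*(-45) = -21 + (30 + 8*0)*(-45) = -21 + (30 + 0)*(-45) = -21 + 30*(-45) = -21 - 1350 = -1371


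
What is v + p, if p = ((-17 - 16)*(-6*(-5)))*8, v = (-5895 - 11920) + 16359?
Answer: -9376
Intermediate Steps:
v = -1456 (v = -17815 + 16359 = -1456)
p = -7920 (p = -33*30*8 = -990*8 = -7920)
v + p = -1456 - 7920 = -9376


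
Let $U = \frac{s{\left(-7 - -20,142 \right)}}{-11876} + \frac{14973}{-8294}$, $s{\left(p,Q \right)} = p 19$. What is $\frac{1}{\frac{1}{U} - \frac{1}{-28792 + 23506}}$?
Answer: $- \frac{475391034138}{260244360809} \approx -1.8267$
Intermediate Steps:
$s{\left(p,Q \right)} = 19 p$
$U = - \frac{89933983}{49249772}$ ($U = \frac{19 \left(-7 - -20\right)}{-11876} + \frac{14973}{-8294} = 19 \left(-7 + 20\right) \left(- \frac{1}{11876}\right) + 14973 \left(- \frac{1}{8294}\right) = 19 \cdot 13 \left(- \frac{1}{11876}\right) - \frac{14973}{8294} = 247 \left(- \frac{1}{11876}\right) - \frac{14973}{8294} = - \frac{247}{11876} - \frac{14973}{8294} = - \frac{89933983}{49249772} \approx -1.8261$)
$\frac{1}{\frac{1}{U} - \frac{1}{-28792 + 23506}} = \frac{1}{\frac{1}{- \frac{89933983}{49249772}} - \frac{1}{-28792 + 23506}} = \frac{1}{- \frac{49249772}{89933983} - \frac{1}{-5286}} = \frac{1}{- \frac{49249772}{89933983} - - \frac{1}{5286}} = \frac{1}{- \frac{49249772}{89933983} + \frac{1}{5286}} = \frac{1}{- \frac{260244360809}{475391034138}} = - \frac{475391034138}{260244360809}$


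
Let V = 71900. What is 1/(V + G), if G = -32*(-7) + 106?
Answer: 1/72230 ≈ 1.3845e-5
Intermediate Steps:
G = 330 (G = 224 + 106 = 330)
1/(V + G) = 1/(71900 + 330) = 1/72230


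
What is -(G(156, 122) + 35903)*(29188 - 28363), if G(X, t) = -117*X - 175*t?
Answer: 3051675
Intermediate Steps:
G(X, t) = -175*t - 117*X
-(G(156, 122) + 35903)*(29188 - 28363) = -((-175*122 - 117*156) + 35903)*(29188 - 28363) = -((-21350 - 18252) + 35903)*825 = -(-39602 + 35903)*825 = -(-3699)*825 = -1*(-3051675) = 3051675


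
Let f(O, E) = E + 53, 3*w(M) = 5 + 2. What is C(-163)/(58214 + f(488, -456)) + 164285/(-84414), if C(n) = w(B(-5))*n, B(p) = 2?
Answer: -288775321/147880538 ≈ -1.9528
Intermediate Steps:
w(M) = 7/3 (w(M) = (5 + 2)/3 = (⅓)*7 = 7/3)
C(n) = 7*n/3
f(O, E) = 53 + E
C(-163)/(58214 + f(488, -456)) + 164285/(-84414) = ((7/3)*(-163))/(58214 + (53 - 456)) + 164285/(-84414) = -1141/(3*(58214 - 403)) + 164285*(-1/84414) = -1141/3/57811 - 14935/7674 = -1141/3*1/57811 - 14935/7674 = -1141/173433 - 14935/7674 = -288775321/147880538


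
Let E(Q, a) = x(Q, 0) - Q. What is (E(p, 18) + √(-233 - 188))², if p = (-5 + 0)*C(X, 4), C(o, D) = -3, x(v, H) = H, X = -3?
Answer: (15 - I*√421)² ≈ -196.0 - 615.55*I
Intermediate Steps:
p = 15 (p = (-5 + 0)*(-3) = -5*(-3) = 15)
E(Q, a) = -Q (E(Q, a) = 0 - Q = -Q)
(E(p, 18) + √(-233 - 188))² = (-1*15 + √(-233 - 188))² = (-15 + √(-421))² = (-15 + I*√421)²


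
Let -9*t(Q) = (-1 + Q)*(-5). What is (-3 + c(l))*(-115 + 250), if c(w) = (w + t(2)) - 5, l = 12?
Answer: 615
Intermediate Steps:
t(Q) = -5/9 + 5*Q/9 (t(Q) = -(-1 + Q)*(-5)/9 = -(5 - 5*Q)/9 = -5/9 + 5*Q/9)
c(w) = -40/9 + w (c(w) = (w + (-5/9 + (5/9)*2)) - 5 = (w + (-5/9 + 10/9)) - 5 = (w + 5/9) - 5 = (5/9 + w) - 5 = -40/9 + w)
(-3 + c(l))*(-115 + 250) = (-3 + (-40/9 + 12))*(-115 + 250) = (-3 + 68/9)*135 = (41/9)*135 = 615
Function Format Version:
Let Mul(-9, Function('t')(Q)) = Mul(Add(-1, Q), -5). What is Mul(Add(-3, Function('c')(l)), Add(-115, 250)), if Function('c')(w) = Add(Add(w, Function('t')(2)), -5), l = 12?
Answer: 615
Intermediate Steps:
Function('t')(Q) = Add(Rational(-5, 9), Mul(Rational(5, 9), Q)) (Function('t')(Q) = Mul(Rational(-1, 9), Mul(Add(-1, Q), -5)) = Mul(Rational(-1, 9), Add(5, Mul(-5, Q))) = Add(Rational(-5, 9), Mul(Rational(5, 9), Q)))
Function('c')(w) = Add(Rational(-40, 9), w) (Function('c')(w) = Add(Add(w, Add(Rational(-5, 9), Mul(Rational(5, 9), 2))), -5) = Add(Add(w, Add(Rational(-5, 9), Rational(10, 9))), -5) = Add(Add(w, Rational(5, 9)), -5) = Add(Add(Rational(5, 9), w), -5) = Add(Rational(-40, 9), w))
Mul(Add(-3, Function('c')(l)), Add(-115, 250)) = Mul(Add(-3, Add(Rational(-40, 9), 12)), Add(-115, 250)) = Mul(Add(-3, Rational(68, 9)), 135) = Mul(Rational(41, 9), 135) = 615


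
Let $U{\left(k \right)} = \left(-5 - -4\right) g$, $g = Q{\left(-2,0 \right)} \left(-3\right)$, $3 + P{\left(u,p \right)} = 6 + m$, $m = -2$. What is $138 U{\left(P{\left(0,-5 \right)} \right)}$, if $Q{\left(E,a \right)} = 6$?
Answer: $2484$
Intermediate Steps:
$P{\left(u,p \right)} = 1$ ($P{\left(u,p \right)} = -3 + \left(6 - 2\right) = -3 + 4 = 1$)
$g = -18$ ($g = 6 \left(-3\right) = -18$)
$U{\left(k \right)} = 18$ ($U{\left(k \right)} = \left(-5 - -4\right) \left(-18\right) = \left(-5 + 4\right) \left(-18\right) = \left(-1\right) \left(-18\right) = 18$)
$138 U{\left(P{\left(0,-5 \right)} \right)} = 138 \cdot 18 = 2484$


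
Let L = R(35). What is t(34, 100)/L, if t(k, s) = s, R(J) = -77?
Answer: -100/77 ≈ -1.2987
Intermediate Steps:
L = -77
t(34, 100)/L = 100/(-77) = 100*(-1/77) = -100/77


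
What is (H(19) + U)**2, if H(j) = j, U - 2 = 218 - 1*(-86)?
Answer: 105625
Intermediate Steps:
U = 306 (U = 2 + (218 - 1*(-86)) = 2 + (218 + 86) = 2 + 304 = 306)
(H(19) + U)**2 = (19 + 306)**2 = 325**2 = 105625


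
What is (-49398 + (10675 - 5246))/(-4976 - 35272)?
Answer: 43969/40248 ≈ 1.0925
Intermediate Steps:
(-49398 + (10675 - 5246))/(-4976 - 35272) = (-49398 + 5429)/(-40248) = -43969*(-1/40248) = 43969/40248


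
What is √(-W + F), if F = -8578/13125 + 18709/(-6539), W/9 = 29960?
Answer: I*√3177834392309850273/3432975 ≈ 519.27*I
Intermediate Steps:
W = 269640 (W = 9*29960 = 269640)
F = -301647167/85824375 (F = -8578*1/13125 + 18709*(-1/6539) = -8578/13125 - 18709/6539 = -301647167/85824375 ≈ -3.5147)
√(-W + F) = √(-1*269640 - 301647167/85824375) = √(-269640 - 301647167/85824375) = √(-23141986122167/85824375) = I*√3177834392309850273/3432975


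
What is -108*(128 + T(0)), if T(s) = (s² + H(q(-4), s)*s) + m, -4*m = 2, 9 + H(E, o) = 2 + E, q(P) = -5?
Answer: -13770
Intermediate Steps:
H(E, o) = -7 + E (H(E, o) = -9 + (2 + E) = -7 + E)
m = -½ (m = -¼*2 = -½ ≈ -0.50000)
T(s) = -½ + s² - 12*s (T(s) = (s² + (-7 - 5)*s) - ½ = (s² - 12*s) - ½ = -½ + s² - 12*s)
-108*(128 + T(0)) = -108*(128 + (-½ + 0² - 12*0)) = -108*(128 + (-½ + 0 + 0)) = -108*(128 - ½) = -108*255/2 = -13770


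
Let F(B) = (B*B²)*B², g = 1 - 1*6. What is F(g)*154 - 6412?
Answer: -487662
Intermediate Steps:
g = -5 (g = 1 - 6 = -5)
F(B) = B⁵ (F(B) = B³*B² = B⁵)
F(g)*154 - 6412 = (-5)⁵*154 - 6412 = -3125*154 - 6412 = -481250 - 6412 = -487662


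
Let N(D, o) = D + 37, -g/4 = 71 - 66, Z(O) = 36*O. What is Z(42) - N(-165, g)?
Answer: 1640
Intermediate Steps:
g = -20 (g = -4*(71 - 66) = -4*5 = -20)
N(D, o) = 37 + D
Z(42) - N(-165, g) = 36*42 - (37 - 165) = 1512 - 1*(-128) = 1512 + 128 = 1640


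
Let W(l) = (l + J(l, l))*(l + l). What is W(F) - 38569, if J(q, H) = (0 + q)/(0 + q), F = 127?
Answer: -6057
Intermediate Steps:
J(q, H) = 1 (J(q, H) = q/q = 1)
W(l) = 2*l*(1 + l) (W(l) = (l + 1)*(l + l) = (1 + l)*(2*l) = 2*l*(1 + l))
W(F) - 38569 = 2*127*(1 + 127) - 38569 = 2*127*128 - 38569 = 32512 - 38569 = -6057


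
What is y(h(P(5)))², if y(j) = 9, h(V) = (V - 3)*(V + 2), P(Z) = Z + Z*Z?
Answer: 81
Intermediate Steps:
P(Z) = Z + Z²
h(V) = (-3 + V)*(2 + V)
y(h(P(5)))² = 9² = 81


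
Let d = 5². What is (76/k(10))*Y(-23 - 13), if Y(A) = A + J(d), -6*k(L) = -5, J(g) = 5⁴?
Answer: 268584/5 ≈ 53717.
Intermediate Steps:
d = 25
J(g) = 625
k(L) = ⅚ (k(L) = -⅙*(-5) = ⅚)
Y(A) = 625 + A (Y(A) = A + 625 = 625 + A)
(76/k(10))*Y(-23 - 13) = (76/(⅚))*(625 + (-23 - 13)) = (76*(6/5))*(625 - 36) = (456/5)*589 = 268584/5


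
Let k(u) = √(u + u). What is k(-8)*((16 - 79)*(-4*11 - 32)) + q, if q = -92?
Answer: -92 + 19152*I ≈ -92.0 + 19152.0*I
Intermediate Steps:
k(u) = √2*√u (k(u) = √(2*u) = √2*√u)
k(-8)*((16 - 79)*(-4*11 - 32)) + q = (√2*√(-8))*((16 - 79)*(-4*11 - 32)) - 92 = (√2*(2*I*√2))*(-63*(-44 - 32)) - 92 = (4*I)*(-63*(-76)) - 92 = (4*I)*4788 - 92 = 19152*I - 92 = -92 + 19152*I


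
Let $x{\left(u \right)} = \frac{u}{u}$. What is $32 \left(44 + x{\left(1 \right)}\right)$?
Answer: $1440$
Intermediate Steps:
$x{\left(u \right)} = 1$
$32 \left(44 + x{\left(1 \right)}\right) = 32 \left(44 + 1\right) = 32 \cdot 45 = 1440$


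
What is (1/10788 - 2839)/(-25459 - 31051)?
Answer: 30627131/609629880 ≈ 0.050239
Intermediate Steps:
(1/10788 - 2839)/(-25459 - 31051) = (1/10788 - 2839)/(-56510) = -30627131/10788*(-1/56510) = 30627131/609629880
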